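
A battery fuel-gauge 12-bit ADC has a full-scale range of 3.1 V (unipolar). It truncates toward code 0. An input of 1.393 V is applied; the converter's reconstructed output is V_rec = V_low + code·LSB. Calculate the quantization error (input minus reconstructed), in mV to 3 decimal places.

LSB = 3.1/2^12 = 0.757 mV.
Scaled input = 1840.5574 LSBs, so code = 1840.
Reconstructed: 1.3925781 V.
Error = 1.393 − 1.3925781 = 0.000421875 V = 0.422 mV.

0.422 mV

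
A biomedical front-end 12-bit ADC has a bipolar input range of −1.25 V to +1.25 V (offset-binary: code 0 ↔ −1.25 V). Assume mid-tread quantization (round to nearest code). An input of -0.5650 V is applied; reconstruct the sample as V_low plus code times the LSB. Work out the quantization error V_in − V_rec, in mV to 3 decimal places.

Step size: 2.5 V ÷ 2^12 = 0.610 mV.
(-0.5650 − (−1.25))/0.000610352 = 1122.3040; round gives code 1122.
V_rec = (−1.25) + 1122·0.000610352 = -0.56518555 V.
V_in − V_rec = 0.000185547 V = 0.186 mV.

0.186 mV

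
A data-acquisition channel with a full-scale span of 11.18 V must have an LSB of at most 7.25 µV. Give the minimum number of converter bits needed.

Number of steps required ≥ 11.18 V / 7.25 µV = 1542068.97.
Need 2^N ≥ 1542068.97; 2^20 = 1048576, 2^21 = 2097152.
Minimum N = 21.

21 bits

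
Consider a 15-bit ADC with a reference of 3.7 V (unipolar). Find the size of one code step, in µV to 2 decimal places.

112.92 µV

Full-scale span = 3.7 V.
LSB = 3.7 / 2^15 = 3.7 / 32768 = 0.000112915 V = 112.92 µV.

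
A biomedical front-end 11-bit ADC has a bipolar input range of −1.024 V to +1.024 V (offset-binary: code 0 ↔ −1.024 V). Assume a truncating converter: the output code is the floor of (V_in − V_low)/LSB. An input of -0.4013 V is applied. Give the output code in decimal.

With 2048 levels over 2.048 V, one step is 1.000 mV.
Input sits at 622.700 steps above V_low.
So the output code is 622.

code 622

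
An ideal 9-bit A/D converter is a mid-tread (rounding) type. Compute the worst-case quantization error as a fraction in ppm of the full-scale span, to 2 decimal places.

Rounding → worst-case error = ½ LSB = V_FS/2^10, so 1e+06/1024 = 976.562 ppm of full scale.

976.56 ppm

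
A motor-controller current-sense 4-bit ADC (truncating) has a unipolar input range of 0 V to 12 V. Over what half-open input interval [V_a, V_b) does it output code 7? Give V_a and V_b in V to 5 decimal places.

LSB = 12/2^4 = 0.7500 V.
V_a = V_low + 7·LSB = 5.25 V; V_b = V_low + 8·LSB = 6 V.

[5.25000 V, 6.00000 V)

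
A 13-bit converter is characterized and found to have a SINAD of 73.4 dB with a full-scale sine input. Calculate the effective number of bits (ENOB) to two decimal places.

11.90 bits

ENOB = (SINAD − 1.76) / 6.02 = (73.4 − 1.76)/6.02 = 11.900.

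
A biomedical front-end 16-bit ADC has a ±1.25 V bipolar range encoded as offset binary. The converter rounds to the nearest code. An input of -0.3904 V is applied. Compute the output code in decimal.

code 22534

Full-scale span = 2.5 V; LSB = 2.5/2^16 = 38.15 µV.
(-0.3904 − (−1.25)) / 3.8147e-05 = 22533.898 LSBs.
round(22533.898) = 22534.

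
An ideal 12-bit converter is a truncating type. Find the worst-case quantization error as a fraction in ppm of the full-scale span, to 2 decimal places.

Truncating → worst-case error = 1 LSB = V_FS/2^12, so 1e+06/4096 = 244.141 ppm of full scale.

244.14 ppm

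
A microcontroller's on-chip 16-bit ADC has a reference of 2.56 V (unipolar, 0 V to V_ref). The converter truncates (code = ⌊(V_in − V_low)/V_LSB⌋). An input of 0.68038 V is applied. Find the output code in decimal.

code 17417

With 65536 levels over 2.56 V, one step is 39.06 µV.
(V_in − V_low)/LSB = (0.68038 − 0) / 3.90625e-05 = 17417.728.
So the output code is 17417.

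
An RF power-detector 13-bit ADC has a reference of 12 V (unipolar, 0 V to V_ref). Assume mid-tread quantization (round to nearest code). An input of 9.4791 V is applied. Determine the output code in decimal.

code 6471

Full-scale span = 12 V; LSB = 12/2^13 = 1.465 mV.
(9.4791 − 0) / 0.00146484 = 6471.066 LSBs.
round(6471.066) = 6471.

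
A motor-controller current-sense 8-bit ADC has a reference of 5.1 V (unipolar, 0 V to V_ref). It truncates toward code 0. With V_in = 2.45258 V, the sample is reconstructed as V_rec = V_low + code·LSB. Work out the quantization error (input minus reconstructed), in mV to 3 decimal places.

2.189 mV

LSB = 5.1/2^8 = 19.922 mV.
(2.45258 − 0)/0.0199219 = 123.1099; ⌊·⌋ gives code 123.
Reconstructed: 2.4503906 V.
Difference: 0.00218937 V → 2.189 mV.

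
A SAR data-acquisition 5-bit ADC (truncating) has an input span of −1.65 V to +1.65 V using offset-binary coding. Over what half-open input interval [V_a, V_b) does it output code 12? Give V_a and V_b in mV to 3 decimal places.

LSB = 3.3/2^5 = 103.125 mV.
V_a = V_low + 12·LSB = -0.4125 V; V_b = V_low + 13·LSB = -0.309375 V.

[-412.500 mV, -309.375 mV)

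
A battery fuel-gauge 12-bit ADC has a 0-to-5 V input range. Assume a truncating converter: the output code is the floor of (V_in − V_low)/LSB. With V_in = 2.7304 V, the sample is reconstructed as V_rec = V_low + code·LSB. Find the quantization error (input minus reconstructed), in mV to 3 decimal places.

0.908 mV

Step size: 5 V ÷ 2^12 = 1.221 mV.
Scaled input = 2236.7437 LSBs, so code = 2236.
V_rec = 0 + 2236·0.0012207 = 2.7294922 V.
Difference: 0.000907812 V → 0.908 mV.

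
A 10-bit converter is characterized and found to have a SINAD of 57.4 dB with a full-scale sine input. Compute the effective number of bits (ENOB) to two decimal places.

9.24 bits

ENOB = (SINAD − 1.76) / 6.02 = (57.4 − 1.76)/6.02 = 9.243.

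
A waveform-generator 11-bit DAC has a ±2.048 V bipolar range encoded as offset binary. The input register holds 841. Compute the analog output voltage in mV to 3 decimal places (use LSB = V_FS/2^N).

-366.000 mV

LSB = 4.096 V / 2^11 = 2.000 mV.
V_out = (−2.048) + 841 × 0.002 V = -0.366 V.
= -366.000 mV.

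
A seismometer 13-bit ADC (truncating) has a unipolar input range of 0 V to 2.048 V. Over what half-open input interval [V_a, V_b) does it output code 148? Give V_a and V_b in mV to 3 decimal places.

LSB = 2.048/2^13 = 250.00 µV.
V_a = V_low + 148·LSB = 0.037 V; V_b = V_low + 149·LSB = 0.03725 V.

[37.000 mV, 37.250 mV)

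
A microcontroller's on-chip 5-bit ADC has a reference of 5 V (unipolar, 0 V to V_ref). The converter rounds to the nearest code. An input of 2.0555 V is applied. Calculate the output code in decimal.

LSB = 5 V / 32 = 156.250 mV.
Input sits at 13.155 steps above V_low.
So the output code is 13.

code 13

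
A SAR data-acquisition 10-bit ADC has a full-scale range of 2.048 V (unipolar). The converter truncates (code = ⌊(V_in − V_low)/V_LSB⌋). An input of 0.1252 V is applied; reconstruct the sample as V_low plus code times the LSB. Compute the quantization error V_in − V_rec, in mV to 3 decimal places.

1.200 mV

LSB = 2.048/2^10 = 2.000 mV.
(V_in − V_low)/LSB = (0.1252 − 0)/0.002 = 62.6000 → code 62 (floor).
Code 62 maps back to 0 + 62×0.002 V = 0.124 V.
Difference: 0.0012 V → 1.200 mV.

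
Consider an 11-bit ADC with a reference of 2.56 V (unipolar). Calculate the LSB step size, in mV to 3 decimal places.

1.250 mV

Full-scale span = 2.56 V.
LSB = 2.56 / 2^11 = 2.56 / 2048 = 0.00125 V = 1.250 mV.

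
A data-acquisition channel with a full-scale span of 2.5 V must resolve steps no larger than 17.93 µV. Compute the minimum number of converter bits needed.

18 bits

Number of steps required ≥ 2.5 V / 17.93 µV = 139431.12.
Need 2^N ≥ 139431.12; 2^17 = 131072, 2^18 = 262144.
Minimum N = 18.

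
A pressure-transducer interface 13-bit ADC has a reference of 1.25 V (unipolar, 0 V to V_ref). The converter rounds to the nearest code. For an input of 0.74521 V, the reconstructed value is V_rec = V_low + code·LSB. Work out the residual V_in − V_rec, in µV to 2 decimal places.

-29.26 µV

One LSB is 1.25 V / 8192 = 152.59 µV.
(0.74521 − 0)/0.000152588 = 4883.8083; round gives code 4884.
Reconstructed: 0.74523926 V.
Error = 0.74521 − 0.74523926 = -2.92578e-05 V = -29.26 µV.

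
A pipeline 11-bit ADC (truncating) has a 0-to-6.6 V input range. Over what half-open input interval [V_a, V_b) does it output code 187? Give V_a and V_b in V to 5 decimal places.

[0.60264 V, 0.60586 V)

LSB = 6.6/2^11 = 3.223 mV.
V_a = V_low + 187·LSB = 0.602637 V; V_b = V_low + 188·LSB = 0.605859 V.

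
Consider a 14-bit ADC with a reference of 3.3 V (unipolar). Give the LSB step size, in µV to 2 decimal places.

Full-scale span = 3.3 V.
LSB = 3.3 / 2^14 = 3.3 / 16384 = 0.000201416 V = 201.42 µV.

201.42 µV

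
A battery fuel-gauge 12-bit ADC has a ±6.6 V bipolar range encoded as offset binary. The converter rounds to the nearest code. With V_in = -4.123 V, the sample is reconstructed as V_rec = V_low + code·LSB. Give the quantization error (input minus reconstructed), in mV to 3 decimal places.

Step size: 13.2 V ÷ 2^12 = 3.223 mV.
(-4.123 − (−6.6))/0.00322266 = 768.6206; round gives code 769.
Code 769 maps back to (−6.6) + 769×0.00322266 V = -4.1217773 V.
V_in − V_rec = -0.00122266 V = -1.223 mV.

-1.223 mV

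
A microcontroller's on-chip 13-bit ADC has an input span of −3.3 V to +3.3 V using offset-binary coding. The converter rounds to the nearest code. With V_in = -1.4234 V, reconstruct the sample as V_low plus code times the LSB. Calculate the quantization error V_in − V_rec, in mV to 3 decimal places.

One LSB is 6.6 V / 8192 = 0.806 mV.
(V_in − V_low)/LSB = (-1.4234 − (−3.3))/0.000805664 = 2329.2587 → code 2329 (round).
V_rec = (−3.3) + 2329·0.000805664 = -1.4236084 V.
Error = -1.4234 − (−1.4236084) = 0.000208398 V = 0.208 mV.

0.208 mV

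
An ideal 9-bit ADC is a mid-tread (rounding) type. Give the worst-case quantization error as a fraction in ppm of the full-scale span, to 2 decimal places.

Rounding → worst-case error = ½ LSB = V_FS/2^10, so 1e+06/1024 = 976.562 ppm of full scale.

976.56 ppm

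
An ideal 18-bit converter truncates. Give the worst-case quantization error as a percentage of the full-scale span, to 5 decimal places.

Truncating → worst-case error = 1 LSB = V_FS/2^18, so 100/262144 = 0.00038147 % of full scale.

0.00038 %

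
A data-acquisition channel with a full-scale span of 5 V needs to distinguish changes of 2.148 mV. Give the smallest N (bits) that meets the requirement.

12 bits

Number of steps required ≥ 5 V / 2.148 mV = 2327.75.
Need 2^N ≥ 2327.75; 2^11 = 2048, 2^12 = 4096.
Minimum N = 12.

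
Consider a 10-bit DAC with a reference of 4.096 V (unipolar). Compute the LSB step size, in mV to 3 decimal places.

Full-scale span = 4.096 V.
LSB = 4.096 / 2^10 = 4.096 / 1024 = 0.004 V = 4.000 mV.

4.000 mV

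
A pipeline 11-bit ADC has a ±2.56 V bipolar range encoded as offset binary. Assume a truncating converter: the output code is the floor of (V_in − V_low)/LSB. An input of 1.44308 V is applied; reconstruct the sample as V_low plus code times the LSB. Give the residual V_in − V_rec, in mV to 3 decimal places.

0.580 mV

LSB = 5.12/2^11 = 2.500 mV.
(1.44308 − (−2.56))/0.0025 = 1601.2320; ⌊·⌋ gives code 1601.
V_rec = (−2.56) + 1601·0.0025 = 1.4425 V.
V_in − V_rec = 0.00058 V = 0.580 mV.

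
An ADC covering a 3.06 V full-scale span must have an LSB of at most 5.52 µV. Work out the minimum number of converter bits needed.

20 bits

Number of steps required ≥ 3.06 V / 5.52 µV = 554347.83.
Need 2^N ≥ 554347.83; 2^19 = 524288, 2^20 = 1048576.
Minimum N = 20.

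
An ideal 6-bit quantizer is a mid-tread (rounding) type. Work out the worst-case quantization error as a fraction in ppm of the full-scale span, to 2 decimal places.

Rounding → worst-case error = ½ LSB = V_FS/2^7, so 1e+06/128 = 7812.5 ppm of full scale.

7812.50 ppm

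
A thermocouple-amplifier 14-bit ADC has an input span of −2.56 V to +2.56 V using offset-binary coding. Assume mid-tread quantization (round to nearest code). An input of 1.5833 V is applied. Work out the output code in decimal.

Full-scale span = 5.12 V; LSB = 5.12/2^14 = 312.50 µV.
(1.5833 − (−2.56)) / 0.0003125 = 13258.560 LSBs.
round(13258.560) = 13259.

code 13259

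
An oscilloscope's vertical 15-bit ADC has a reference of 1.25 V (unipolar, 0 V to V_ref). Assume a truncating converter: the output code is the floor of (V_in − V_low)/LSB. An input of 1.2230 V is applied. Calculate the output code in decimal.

code 32060

With 32768 levels over 1.25 V, one step is 38.15 µV.
Input sits at 32060.211 steps above V_low.
So the output code is 32060.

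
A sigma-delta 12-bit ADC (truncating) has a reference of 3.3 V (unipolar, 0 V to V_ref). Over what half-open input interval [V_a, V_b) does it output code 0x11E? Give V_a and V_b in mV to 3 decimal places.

[230.420 mV, 231.226 mV)

LSB = 3.3/2^12 = 0.806 mV.
Code 0x11E = 286 decimal.
V_a = V_low + 286·LSB = 0.23042 V; V_b = V_low + 287·LSB = 0.231226 V.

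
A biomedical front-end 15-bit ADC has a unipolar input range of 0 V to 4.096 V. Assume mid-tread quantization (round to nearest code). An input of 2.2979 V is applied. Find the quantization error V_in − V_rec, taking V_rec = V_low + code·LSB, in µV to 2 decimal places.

Step size: 4.096 V ÷ 2^15 = 125.00 µV.
Scaled input = 18383.2000 LSBs, so code = 18383.
V_rec = 0 + 18383·0.000125 = 2.297875 V.
V_in − V_rec = 2.5e-05 V = 25.00 µV.

25.00 µV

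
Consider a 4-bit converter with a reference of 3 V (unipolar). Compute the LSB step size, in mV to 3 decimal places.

Full-scale span = 3 V.
LSB = 3 / 2^4 = 3 / 16 = 0.1875 V = 187.500 mV.

187.500 mV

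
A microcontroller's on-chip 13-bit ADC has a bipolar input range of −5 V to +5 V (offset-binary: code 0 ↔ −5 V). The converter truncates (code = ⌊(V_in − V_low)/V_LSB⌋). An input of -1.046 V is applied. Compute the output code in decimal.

With 8192 levels over 10 V, one step is 1.221 mV.
(V_in − V_low)/LSB = (-1.046 − (−5)) / 0.0012207 = 3239.117.
Floor → code 3239.

code 3239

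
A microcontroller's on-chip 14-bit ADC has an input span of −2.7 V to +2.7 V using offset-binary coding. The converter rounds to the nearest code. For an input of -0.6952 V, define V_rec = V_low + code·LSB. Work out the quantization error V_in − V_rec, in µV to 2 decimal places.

LSB = 5.4/2^14 = 329.59 µV.
(-0.6952 − (−2.7))/0.00032959 = 6082.7117; round gives code 6083.
V_rec = (−2.7) + 6083·0.00032959 = -0.69510498 V.
V_in − V_rec = -9.50195e-05 V = -95.02 µV.

-95.02 µV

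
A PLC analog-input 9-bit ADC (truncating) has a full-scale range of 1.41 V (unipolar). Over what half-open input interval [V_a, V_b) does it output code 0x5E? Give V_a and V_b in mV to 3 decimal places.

[258.867 mV, 261.621 mV)

LSB = 1.41/2^9 = 2.754 mV.
Code 0x5E = 94 decimal.
V_a = V_low + 94·LSB = 0.258867 V; V_b = V_low + 95·LSB = 0.261621 V.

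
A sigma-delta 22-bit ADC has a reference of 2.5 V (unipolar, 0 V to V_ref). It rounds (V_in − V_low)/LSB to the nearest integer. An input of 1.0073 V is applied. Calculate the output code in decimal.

code 1689969

LSB = 2.5 V / 4194304 = 0.60 µV.
Input sits at 1689968.968 steps above V_low.
round(1689968.968) = 1689969.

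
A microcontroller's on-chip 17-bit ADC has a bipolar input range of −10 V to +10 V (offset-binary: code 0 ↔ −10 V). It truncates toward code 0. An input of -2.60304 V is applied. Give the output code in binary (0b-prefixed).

code 0b1011110101011100 (decimal 48476)

Full-scale span = 20 V; LSB = 20/2^17 = 152.59 µV.
(V_in − V_low)/LSB = (-2.60304 − (−10)) / 0.000152588 = 48476.717.
⌊·⌋(48476.717) = 48476.
In binary (0b-prefixed): 0b1011110101011100.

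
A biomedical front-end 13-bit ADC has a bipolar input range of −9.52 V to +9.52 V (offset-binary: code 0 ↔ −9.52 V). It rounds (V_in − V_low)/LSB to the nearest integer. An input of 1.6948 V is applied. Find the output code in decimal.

code 4825

With 8192 levels over 19.04 V, one step is 2.324 mV.
(V_in − V_low)/LSB = (1.6948 − (−9.52)) / 0.00232422 = 4825.191.
So the output code is 4825.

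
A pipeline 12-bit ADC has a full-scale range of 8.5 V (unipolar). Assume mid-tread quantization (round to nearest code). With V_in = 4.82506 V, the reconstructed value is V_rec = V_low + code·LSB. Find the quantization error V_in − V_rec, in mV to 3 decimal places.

0.231 mV

One LSB is 8.5 V / 4096 = 2.075 mV.
(4.82506 − 0)/0.0020752 = 2325.1113; round gives code 2325.
Code 2325 maps back to 0 + 2325×0.0020752 V = 4.8248291 V.
V_in − V_rec = 0.000230898 V = 0.231 mV.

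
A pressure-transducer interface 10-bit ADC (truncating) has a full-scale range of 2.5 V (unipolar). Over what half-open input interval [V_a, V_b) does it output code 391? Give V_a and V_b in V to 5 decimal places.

[0.95459 V, 0.95703 V)

LSB = 2.5/2^10 = 2.441 mV.
V_a = V_low + 391·LSB = 0.95459 V; V_b = V_low + 392·LSB = 0.957031 V.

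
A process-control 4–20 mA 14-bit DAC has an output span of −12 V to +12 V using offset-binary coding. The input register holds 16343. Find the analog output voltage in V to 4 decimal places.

11.9399 V

LSB = 24 V / 2^14 = 1.465 mV.
V_out = (−12) + 16343 × 0.00146484 V = 11.9399 V.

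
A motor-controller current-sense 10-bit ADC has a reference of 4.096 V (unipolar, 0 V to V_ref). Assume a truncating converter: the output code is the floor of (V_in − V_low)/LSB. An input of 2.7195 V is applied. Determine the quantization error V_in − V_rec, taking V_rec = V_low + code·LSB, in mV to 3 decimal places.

3.500 mV

One LSB is 4.096 V / 1024 = 4.000 mV.
Scaled input = 679.8750 LSBs, so code = 679.
V_rec = 0 + 679·0.004 = 2.716 V.
Error = 2.7195 − 2.716 = 0.0035 V = 3.500 mV.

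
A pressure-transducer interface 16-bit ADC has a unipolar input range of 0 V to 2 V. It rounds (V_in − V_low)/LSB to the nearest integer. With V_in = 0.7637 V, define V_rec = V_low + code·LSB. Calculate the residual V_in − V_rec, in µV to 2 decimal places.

LSB = 2/2^16 = 30.52 µV.
(0.7637 − 0)/3.05176e-05 = 25024.9216; round gives code 25025.
Reconstructed: 0.76370239 V.
Error = 0.7637 − 0.76370239 = -2.39258e-06 V = -2.39 µV.

-2.39 µV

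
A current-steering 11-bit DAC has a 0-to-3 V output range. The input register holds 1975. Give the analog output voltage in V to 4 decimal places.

2.8931 V

LSB = 3 V / 2^11 = 1.465 mV.
V_out = 0 + 1975 × 0.00146484 V = 2.89307 V.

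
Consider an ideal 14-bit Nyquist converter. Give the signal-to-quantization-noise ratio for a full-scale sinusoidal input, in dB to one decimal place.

SNR ≈ 6.02·N + 1.76 dB = 6.02·14 + 1.76 = 86.04 dB.

86.0 dB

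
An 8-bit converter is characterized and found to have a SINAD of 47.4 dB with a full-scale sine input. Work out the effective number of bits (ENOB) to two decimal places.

ENOB = (SINAD − 1.76) / 6.02 = (47.4 − 1.76)/6.02 = 7.581.

7.58 bits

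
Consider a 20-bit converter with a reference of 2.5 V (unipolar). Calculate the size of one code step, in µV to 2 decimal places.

2.38 µV

Full-scale span = 2.5 V.
LSB = 2.5 / 2^20 = 2.5 / 1048576 = 2.38419e-06 V = 2.38 µV.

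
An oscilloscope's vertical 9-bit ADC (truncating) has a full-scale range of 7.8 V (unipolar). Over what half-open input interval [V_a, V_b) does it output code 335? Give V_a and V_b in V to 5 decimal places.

LSB = 7.8/2^9 = 15.234 mV.
V_a = V_low + 335·LSB = 5.10352 V; V_b = V_low + 336·LSB = 5.11875 V.

[5.10352 V, 5.11875 V)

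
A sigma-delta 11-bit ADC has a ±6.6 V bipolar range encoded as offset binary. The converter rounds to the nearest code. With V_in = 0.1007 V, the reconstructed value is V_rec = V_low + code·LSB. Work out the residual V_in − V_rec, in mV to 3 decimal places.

-2.425 mV

Step size: 13.2 V ÷ 2^11 = 6.445 mV.
Scaled input = 1039.6238 LSBs, so code = 1040.
Code 1040 maps back to (−6.6) + 1040×0.00644531 V = 0.103125 V.
Difference: -0.002425 V → -2.425 mV.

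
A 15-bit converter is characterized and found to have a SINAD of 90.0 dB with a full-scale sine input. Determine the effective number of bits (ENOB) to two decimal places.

14.66 bits

ENOB = (SINAD − 1.76) / 6.02 = (90.0 − 1.76)/6.02 = 14.658.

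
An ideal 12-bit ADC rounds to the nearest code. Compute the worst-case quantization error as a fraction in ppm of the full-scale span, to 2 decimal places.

Rounding → worst-case error = ½ LSB = V_FS/2^13, so 1e+06/8192 = 122.07 ppm of full scale.

122.07 ppm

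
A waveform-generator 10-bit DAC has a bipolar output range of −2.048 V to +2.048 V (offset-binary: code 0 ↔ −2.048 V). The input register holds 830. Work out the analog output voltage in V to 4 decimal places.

LSB = 4.096 V / 2^10 = 4.000 mV.
V_out = (−2.048) + 830 × 0.004 V = 1.272 V.

1.2720 V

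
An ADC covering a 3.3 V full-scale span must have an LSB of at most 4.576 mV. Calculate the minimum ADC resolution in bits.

Number of steps required ≥ 3.3 V / 4.576 mV = 721.15.
Need 2^N ≥ 721.15; 2^9 = 512, 2^10 = 1024.
Minimum N = 10.

10 bits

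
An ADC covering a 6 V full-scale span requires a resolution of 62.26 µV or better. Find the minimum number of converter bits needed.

Number of steps required ≥ 6 V / 62.26 µV = 96370.06.
Need 2^N ≥ 96370.06; 2^16 = 65536, 2^17 = 131072.
Minimum N = 17.

17 bits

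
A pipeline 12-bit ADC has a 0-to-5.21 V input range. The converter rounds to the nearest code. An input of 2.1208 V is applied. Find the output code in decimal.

code 1667

With 4096 levels over 5.21 V, one step is 1.272 mV.
(V_in − V_low)/LSB = (2.1208 − 0) / 0.00127197 = 1667.331.
round(1667.331) = 1667.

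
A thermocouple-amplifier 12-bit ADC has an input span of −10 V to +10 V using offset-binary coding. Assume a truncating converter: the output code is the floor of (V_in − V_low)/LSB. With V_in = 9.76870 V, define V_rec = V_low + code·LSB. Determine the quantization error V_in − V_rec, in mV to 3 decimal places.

Step size: 20 V ÷ 2^12 = 4.883 mV.
(9.76870 − (−10))/0.00488281 = 4048.6298; ⌊·⌋ gives code 4048.
Code 4048 maps back to (−10) + 4048×0.00488281 V = 9.765625 V.
Error = 9.76870 − 9.765625 = 0.003075 V = 3.075 mV.

3.075 mV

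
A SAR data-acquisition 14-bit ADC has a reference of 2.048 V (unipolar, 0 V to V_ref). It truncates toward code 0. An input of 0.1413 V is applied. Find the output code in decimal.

code 1130

LSB = 2.048 V / 16384 = 125.00 µV.
(0.1413 − 0) / 0.000125 = 1130.400 LSBs.
Floor → code 1130.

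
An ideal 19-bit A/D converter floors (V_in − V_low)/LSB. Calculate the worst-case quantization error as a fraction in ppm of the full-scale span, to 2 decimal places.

Truncating → worst-case error = 1 LSB = V_FS/2^19, so 1e+06/524288 = 1.90735 ppm of full scale.

1.91 ppm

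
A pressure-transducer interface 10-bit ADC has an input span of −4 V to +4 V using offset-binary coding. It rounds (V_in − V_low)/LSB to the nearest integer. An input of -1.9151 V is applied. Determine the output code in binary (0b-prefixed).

Full-scale span = 8 V; LSB = 8/2^10 = 7.812 mV.
(V_in − V_low)/LSB = (-1.9151 − (−4)) / 0.0078125 = 266.867.
Round → code 267.
In binary (0b-prefixed): 0b100001011.

code 0b100001011 (decimal 267)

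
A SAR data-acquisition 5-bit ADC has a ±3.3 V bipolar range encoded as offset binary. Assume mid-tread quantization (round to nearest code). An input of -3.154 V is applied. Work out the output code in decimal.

LSB = 6.6 V / 32 = 206.250 mV.
(-3.154 − (−3.3)) / 0.20625 = 0.708 LSBs.
So the output code is 1.

code 1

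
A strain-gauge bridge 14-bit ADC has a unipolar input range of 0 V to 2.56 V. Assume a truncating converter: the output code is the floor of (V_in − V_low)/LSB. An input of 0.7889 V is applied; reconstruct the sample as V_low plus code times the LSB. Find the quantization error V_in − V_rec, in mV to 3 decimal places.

LSB = 2.56/2^14 = 156.25 µV.
(0.7889 − 0)/0.00015625 = 5048.9600; ⌊·⌋ gives code 5048.
V_rec = 0 + 5048·0.00015625 = 0.78875 V.
Difference: 0.00015 V → 0.150 mV.

0.150 mV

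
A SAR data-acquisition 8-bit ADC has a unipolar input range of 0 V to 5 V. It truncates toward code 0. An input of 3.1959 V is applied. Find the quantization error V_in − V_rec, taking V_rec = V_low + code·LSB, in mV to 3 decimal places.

One LSB is 5 V / 256 = 19.531 mV.
(3.1959 − 0)/0.0195312 = 163.6301; ⌊·⌋ gives code 163.
V_rec = 0 + 163·0.0195312 = 3.1835938 V.
Error = 3.1959 − 3.1835938 = 0.0123062 V = 12.306 mV.

12.306 mV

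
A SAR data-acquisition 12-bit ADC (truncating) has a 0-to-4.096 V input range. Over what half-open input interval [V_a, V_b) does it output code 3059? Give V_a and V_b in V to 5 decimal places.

LSB = 4.096/2^12 = 1.000 mV.
V_a = V_low + 3059·LSB = 3.059 V; V_b = V_low + 3060·LSB = 3.06 V.

[3.05900 V, 3.06000 V)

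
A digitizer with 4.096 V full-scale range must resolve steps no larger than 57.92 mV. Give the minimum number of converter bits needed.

Number of steps required ≥ 4.096 V / 57.92 mV = 70.72.
Need 2^N ≥ 70.72; 2^6 = 64, 2^7 = 128.
Minimum N = 7.

7 bits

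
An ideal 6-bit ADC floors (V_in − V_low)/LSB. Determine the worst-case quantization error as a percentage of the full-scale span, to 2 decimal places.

Truncating → worst-case error = 1 LSB = V_FS/2^6, so 100/64 = 1.5625 % of full scale.

1.56 %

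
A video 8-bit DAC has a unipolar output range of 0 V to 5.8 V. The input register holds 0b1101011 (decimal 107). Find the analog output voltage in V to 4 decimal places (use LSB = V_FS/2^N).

LSB = 5.8 V / 2^8 = 22.656 mV.
Code 0b1101011 = 107 decimal.
V_out = 0 + 107 × 0.0226562 V = 2.42422 V.

2.4242 V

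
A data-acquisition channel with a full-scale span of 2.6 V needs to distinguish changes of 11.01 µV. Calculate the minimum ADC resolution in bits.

Number of steps required ≥ 2.6 V / 11.01 µV = 236148.96.
Need 2^N ≥ 236148.96; 2^17 = 131072, 2^18 = 262144.
Minimum N = 18.

18 bits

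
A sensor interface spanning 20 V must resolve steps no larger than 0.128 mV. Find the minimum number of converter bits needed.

Number of steps required ≥ 20 V / 0.128 mV = 156250.00.
Need 2^N ≥ 156250.00; 2^17 = 131072, 2^18 = 262144.
Minimum N = 18.

18 bits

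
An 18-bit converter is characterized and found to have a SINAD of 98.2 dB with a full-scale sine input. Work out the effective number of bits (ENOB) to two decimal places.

ENOB = (SINAD − 1.76) / 6.02 = (98.2 − 1.76)/6.02 = 16.020.

16.02 bits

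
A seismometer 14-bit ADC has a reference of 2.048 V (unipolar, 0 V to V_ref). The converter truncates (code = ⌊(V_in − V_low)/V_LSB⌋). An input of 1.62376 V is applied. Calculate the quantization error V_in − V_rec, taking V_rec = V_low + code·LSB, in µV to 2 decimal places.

Step size: 2.048 V ÷ 2^14 = 125.00 µV.
(V_in − V_low)/LSB = (1.62376 − 0)/0.000125 = 12990.0800 → code 12990 (floor).
V_rec = 0 + 12990·0.000125 = 1.62375 V.
V_in − V_rec = 1e-05 V = 10.00 µV.

10.00 µV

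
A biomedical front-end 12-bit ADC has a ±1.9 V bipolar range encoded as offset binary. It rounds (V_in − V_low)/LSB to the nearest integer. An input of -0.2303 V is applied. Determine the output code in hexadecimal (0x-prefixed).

LSB = 3.8 V / 4096 = 0.928 mV.
(-0.2303 − (−1.9)) / 0.000927734 = 1799.761 LSBs.
round(1799.761) = 1800.
In hexadecimal (0x-prefixed): 0x708.

code 0x708 (decimal 1800)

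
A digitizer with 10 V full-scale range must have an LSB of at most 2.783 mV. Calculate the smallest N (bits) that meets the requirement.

12 bits

Number of steps required ≥ 10 V / 2.783 mV = 3593.24.
Need 2^N ≥ 3593.24; 2^11 = 2048, 2^12 = 4096.
Minimum N = 12.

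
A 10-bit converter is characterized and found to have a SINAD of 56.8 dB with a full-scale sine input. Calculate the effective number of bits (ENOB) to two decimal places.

9.14 bits

ENOB = (SINAD − 1.76) / 6.02 = (56.8 − 1.76)/6.02 = 9.143.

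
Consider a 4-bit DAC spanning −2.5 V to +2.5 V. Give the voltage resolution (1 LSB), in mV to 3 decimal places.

312.500 mV

Full-scale span = 5 V.
LSB = 5 / 2^4 = 5 / 16 = 0.3125 V = 312.500 mV.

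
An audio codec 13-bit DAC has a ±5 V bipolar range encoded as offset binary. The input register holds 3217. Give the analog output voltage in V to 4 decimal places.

LSB = 10 V / 2^13 = 1.221 mV.
V_out = (−5) + 3217 × 0.0012207 V = -1.073 V.

-1.0730 V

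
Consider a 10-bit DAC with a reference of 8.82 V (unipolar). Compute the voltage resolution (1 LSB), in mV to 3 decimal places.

Full-scale span = 8.82 V.
LSB = 8.82 / 2^10 = 8.82 / 1024 = 0.00861328 V = 8.613 mV.

8.613 mV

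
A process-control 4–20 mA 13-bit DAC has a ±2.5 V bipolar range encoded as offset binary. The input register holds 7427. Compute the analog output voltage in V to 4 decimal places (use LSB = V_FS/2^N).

LSB = 5 V / 2^13 = 0.610 mV.
V_out = (−2.5) + 7427 × 0.000610352 V = 2.03308 V.

2.0331 V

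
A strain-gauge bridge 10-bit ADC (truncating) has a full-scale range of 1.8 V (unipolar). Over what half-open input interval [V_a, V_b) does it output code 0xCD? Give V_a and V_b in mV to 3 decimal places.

LSB = 1.8/2^10 = 1.758 mV.
Code 0xCD = 205 decimal.
V_a = V_low + 205·LSB = 0.360352 V; V_b = V_low + 206·LSB = 0.362109 V.

[360.352 mV, 362.109 mV)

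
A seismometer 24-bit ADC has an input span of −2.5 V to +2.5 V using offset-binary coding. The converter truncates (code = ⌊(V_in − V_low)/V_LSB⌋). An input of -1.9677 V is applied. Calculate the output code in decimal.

code 1786102

Full-scale span = 5 V; LSB = 5/2^24 = 0.30 µV.
(V_in − V_low)/LSB = (-1.9677 − (−2.5)) / 2.98023e-07 = 1786102.415.
So the output code is 1786102.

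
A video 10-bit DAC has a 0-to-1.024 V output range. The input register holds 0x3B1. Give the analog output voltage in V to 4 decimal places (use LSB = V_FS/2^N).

0.9450 V

LSB = 1.024 V / 2^10 = 1.000 mV.
Code 0x3B1 = 945 decimal.
V_out = 0 + 945 × 0.001 V = 0.945 V.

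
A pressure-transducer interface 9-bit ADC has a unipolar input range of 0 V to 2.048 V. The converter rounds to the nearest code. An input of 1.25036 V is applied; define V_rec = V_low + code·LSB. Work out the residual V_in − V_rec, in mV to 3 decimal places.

-1.640 mV

Step size: 2.048 V ÷ 2^9 = 4.000 mV.
(V_in − V_low)/LSB = (1.25036 − 0)/0.004 = 312.5900 → code 313 (round).
V_rec = 0 + 313·0.004 = 1.252 V.
V_in − V_rec = -0.00164 V = -1.640 mV.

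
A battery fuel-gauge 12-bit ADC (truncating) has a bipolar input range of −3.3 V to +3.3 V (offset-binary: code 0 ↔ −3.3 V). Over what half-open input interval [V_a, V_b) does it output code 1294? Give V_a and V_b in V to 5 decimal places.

[-1.21494 V, -1.21333 V)

LSB = 6.6/2^12 = 1.611 mV.
V_a = V_low + 1294·LSB = -1.21494 V; V_b = V_low + 1295·LSB = -1.21333 V.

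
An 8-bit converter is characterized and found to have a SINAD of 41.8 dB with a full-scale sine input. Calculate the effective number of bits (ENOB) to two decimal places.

ENOB = (SINAD − 1.76) / 6.02 = (41.8 − 1.76)/6.02 = 6.651.

6.65 bits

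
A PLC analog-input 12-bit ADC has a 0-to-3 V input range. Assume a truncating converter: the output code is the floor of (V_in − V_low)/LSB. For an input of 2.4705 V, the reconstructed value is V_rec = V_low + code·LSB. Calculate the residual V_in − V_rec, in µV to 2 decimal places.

LSB = 3/2^12 = 0.732 mV.
Scaled input = 3373.0560 LSBs, so code = 3373.
Reconstructed: 2.470459 V.
Error = 2.4705 − 2.470459 = 4.10156e-05 V = 41.02 µV.

41.02 µV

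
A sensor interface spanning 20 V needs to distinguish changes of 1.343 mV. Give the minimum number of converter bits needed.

Number of steps required ≥ 20 V / 1.343 mV = 14892.03.
Need 2^N ≥ 14892.03; 2^13 = 8192, 2^14 = 16384.
Minimum N = 14.

14 bits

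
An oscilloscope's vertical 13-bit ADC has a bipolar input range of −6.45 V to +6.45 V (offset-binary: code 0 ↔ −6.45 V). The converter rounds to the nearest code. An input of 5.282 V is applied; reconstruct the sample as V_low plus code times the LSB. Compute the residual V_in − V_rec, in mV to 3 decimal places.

Step size: 12.9 V ÷ 2^13 = 1.575 mV.
Scaled input = 7450.2747 LSBs, so code = 7450.
Reconstructed: 5.2815674 V.
V_in − V_rec = 0.000432617 V = 0.433 mV.

0.433 mV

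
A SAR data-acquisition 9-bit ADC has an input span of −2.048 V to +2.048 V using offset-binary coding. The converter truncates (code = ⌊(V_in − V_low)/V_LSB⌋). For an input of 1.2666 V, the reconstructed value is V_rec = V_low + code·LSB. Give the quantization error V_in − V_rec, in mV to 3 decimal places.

LSB = 4.096/2^9 = 8.000 mV.
(1.2666 − (−2.048))/0.008 = 414.3250; ⌊·⌋ gives code 414.
Code 414 maps back to (−2.048) + 414×0.008 V = 1.264 V.
Error = 1.2666 − 1.264 = 0.0026 V = 2.600 mV.

2.600 mV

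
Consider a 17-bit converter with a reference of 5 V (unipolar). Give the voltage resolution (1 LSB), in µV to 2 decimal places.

Full-scale span = 5 V.
LSB = 5 / 2^17 = 5 / 131072 = 3.8147e-05 V = 38.15 µV.

38.15 µV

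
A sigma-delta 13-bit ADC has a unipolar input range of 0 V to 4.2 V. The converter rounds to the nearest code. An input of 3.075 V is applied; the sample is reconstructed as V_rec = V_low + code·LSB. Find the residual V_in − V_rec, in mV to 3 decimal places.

-0.146 mV

One LSB is 4.2 V / 8192 = 0.513 mV.
(V_in − V_low)/LSB = (3.075 − 0)/0.000512695 = 5997.7143 → code 5998 (round).
V_rec = 0 + 5998·0.000512695 = 3.0751465 V.
V_in − V_rec = -0.000146484 V = -0.146 mV.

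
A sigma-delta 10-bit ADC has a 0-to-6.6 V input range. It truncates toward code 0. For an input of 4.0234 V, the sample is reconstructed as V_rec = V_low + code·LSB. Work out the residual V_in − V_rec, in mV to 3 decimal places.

1.525 mV

LSB = 6.6/2^10 = 6.445 mV.
(4.0234 − 0)/0.00644531 = 624.2366; ⌊·⌋ gives code 624.
Reconstructed: 4.021875 V.
Difference: 0.001525 V → 1.525 mV.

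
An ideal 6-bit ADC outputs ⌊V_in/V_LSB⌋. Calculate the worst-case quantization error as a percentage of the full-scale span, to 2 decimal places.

Truncating → worst-case error = 1 LSB = V_FS/2^6, so 100/64 = 1.5625 % of full scale.

1.56 %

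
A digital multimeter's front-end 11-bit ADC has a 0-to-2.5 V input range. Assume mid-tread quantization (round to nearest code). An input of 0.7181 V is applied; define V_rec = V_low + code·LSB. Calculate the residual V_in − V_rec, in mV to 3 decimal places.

Step size: 2.5 V ÷ 2^11 = 1.221 mV.
(V_in − V_low)/LSB = (0.7181 − 0)/0.0012207 = 588.2675 → code 588 (round).
Code 588 maps back to 0 + 588×0.0012207 V = 0.71777344 V.
V_in − V_rec = 0.000326562 V = 0.327 mV.

0.327 mV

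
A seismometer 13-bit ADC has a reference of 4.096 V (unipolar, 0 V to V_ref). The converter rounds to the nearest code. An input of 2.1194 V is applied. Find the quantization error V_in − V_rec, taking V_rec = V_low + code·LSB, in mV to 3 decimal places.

-0.100 mV

One LSB is 4.096 V / 8192 = 0.500 mV.
Scaled input = 4238.8000 LSBs, so code = 4239.
Code 4239 maps back to 0 + 4239×0.0005 V = 2.1195 V.
Error = 2.1194 − 2.1195 = -0.0001 V = -0.100 mV.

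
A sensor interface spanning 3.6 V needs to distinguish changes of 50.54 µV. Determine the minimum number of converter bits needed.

Number of steps required ≥ 3.6 V / 50.54 µV = 71230.71.
Need 2^N ≥ 71230.71; 2^16 = 65536, 2^17 = 131072.
Minimum N = 17.

17 bits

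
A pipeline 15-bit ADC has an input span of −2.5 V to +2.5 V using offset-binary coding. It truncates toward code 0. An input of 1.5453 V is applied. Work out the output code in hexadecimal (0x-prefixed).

Full-scale span = 5 V; LSB = 5/2^15 = 152.59 µV.
(1.5453 − (−2.5)) / 0.000152588 = 26511.278 LSBs.
⌊·⌋(26511.278) = 26511.
In hexadecimal (0x-prefixed): 0x678F.

code 0x678F (decimal 26511)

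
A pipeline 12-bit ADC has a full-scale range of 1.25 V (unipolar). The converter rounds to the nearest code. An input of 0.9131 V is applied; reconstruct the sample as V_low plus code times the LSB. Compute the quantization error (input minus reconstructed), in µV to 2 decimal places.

14.06 µV

LSB = 1.25/2^12 = 305.18 µV.
(V_in − V_low)/LSB = (0.9131 − 0)/0.000305176 = 2992.0461 → code 2992 (round).
V_rec = 0 + 2992·0.000305176 = 0.91308594 V.
Difference: 1.40625e-05 V → 14.06 µV.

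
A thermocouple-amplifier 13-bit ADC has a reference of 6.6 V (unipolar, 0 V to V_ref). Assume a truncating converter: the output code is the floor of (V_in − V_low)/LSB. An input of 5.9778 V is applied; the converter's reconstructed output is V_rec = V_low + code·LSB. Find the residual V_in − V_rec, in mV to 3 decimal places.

Step size: 6.6 V ÷ 2^13 = 0.806 mV.
(5.9778 − 0)/0.000805664 = 7419.7178; ⌊·⌋ gives code 7419.
Code 7419 maps back to 0 + 7419×0.000805664 V = 5.9772217 V.
Difference: 0.00057832 V → 0.578 mV.

0.578 mV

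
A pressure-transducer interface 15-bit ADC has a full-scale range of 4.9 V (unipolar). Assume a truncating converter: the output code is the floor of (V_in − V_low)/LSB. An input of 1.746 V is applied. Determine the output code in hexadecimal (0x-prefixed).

code 0x2D9C (decimal 11676)

Full-scale span = 4.9 V; LSB = 4.9/2^15 = 149.54 µV.
(1.746 − 0) / 0.000149536 = 11676.108 LSBs.
So the output code is 11676.
In hexadecimal (0x-prefixed): 0x2D9C.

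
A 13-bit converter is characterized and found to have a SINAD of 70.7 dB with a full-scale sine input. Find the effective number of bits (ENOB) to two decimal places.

11.45 bits

ENOB = (SINAD − 1.76) / 6.02 = (70.7 − 1.76)/6.02 = 11.452.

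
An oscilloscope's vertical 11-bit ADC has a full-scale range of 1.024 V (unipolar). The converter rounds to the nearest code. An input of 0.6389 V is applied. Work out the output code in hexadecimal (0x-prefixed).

With 2048 levels over 1.024 V, one step is 0.500 mV.
(V_in − V_low)/LSB = (0.6389 − 0) / 0.0005 = 1277.800.
Round → code 1278.
In hexadecimal (0x-prefixed): 0x4FE.

code 0x4FE (decimal 1278)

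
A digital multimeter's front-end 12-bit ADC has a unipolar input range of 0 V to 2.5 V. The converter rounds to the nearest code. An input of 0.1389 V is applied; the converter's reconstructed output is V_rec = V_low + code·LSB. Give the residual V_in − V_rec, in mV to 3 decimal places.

One LSB is 2.5 V / 4096 = 0.610 mV.
(V_in − V_low)/LSB = (0.1389 − 0)/0.000610352 = 227.5738 → code 228 (round).
Code 228 maps back to 0 + 228×0.000610352 V = 0.13916016 V.
V_in − V_rec = -0.000260156 V = -0.260 mV.

-0.260 mV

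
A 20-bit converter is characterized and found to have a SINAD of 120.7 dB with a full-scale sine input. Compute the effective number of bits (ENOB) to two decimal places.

19.76 bits

ENOB = (SINAD − 1.76) / 6.02 = (120.7 − 1.76)/6.02 = 19.757.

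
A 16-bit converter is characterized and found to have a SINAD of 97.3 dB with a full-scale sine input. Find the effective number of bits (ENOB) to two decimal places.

15.87 bits

ENOB = (SINAD − 1.76) / 6.02 = (97.3 − 1.76)/6.02 = 15.870.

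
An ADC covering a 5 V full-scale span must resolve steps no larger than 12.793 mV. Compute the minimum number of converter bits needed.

9 bits

Number of steps required ≥ 5 V / 12.793 mV = 390.84.
Need 2^N ≥ 390.84; 2^8 = 256, 2^9 = 512.
Minimum N = 9.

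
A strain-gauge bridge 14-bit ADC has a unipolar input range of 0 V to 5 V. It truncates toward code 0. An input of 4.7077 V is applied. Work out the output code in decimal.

code 15426

Full-scale span = 5 V; LSB = 5/2^14 = 305.18 µV.
(V_in − V_low)/LSB = (4.7077 − 0) / 0.000305176 = 15426.191.
So the output code is 15426.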